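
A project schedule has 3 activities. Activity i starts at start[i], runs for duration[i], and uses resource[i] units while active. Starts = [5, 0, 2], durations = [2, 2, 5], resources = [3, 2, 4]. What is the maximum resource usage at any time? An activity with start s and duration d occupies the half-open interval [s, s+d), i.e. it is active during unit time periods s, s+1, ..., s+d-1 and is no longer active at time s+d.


Each activity i is active on [start_i, start_i + duration_i).
Compute total resource usage per time slot:
  t=0: active resources = [2], total = 2
  t=1: active resources = [2], total = 2
  t=2: active resources = [4], total = 4
  t=3: active resources = [4], total = 4
  t=4: active resources = [4], total = 4
  t=5: active resources = [3, 4], total = 7
  t=6: active resources = [3, 4], total = 7
Peak resource demand = 7

7


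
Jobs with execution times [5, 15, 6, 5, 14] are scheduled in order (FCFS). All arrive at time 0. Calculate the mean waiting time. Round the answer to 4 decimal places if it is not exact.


FCFS order (as given): [5, 15, 6, 5, 14]
Waiting times:
  Job 1: wait = 0
  Job 2: wait = 5
  Job 3: wait = 20
  Job 4: wait = 26
  Job 5: wait = 31
Sum of waiting times = 82
Average waiting time = 82/5 = 16.4

16.4


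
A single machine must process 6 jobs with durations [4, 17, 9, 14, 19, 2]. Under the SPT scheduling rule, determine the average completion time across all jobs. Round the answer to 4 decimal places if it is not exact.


Sort jobs by processing time (SPT order): [2, 4, 9, 14, 17, 19]
Compute completion times sequentially:
  Job 1: processing = 2, completes at 2
  Job 2: processing = 4, completes at 6
  Job 3: processing = 9, completes at 15
  Job 4: processing = 14, completes at 29
  Job 5: processing = 17, completes at 46
  Job 6: processing = 19, completes at 65
Sum of completion times = 163
Average completion time = 163/6 = 27.1667

27.1667


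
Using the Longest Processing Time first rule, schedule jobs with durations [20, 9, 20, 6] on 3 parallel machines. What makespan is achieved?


Sort jobs in decreasing order (LPT): [20, 20, 9, 6]
Assign each job to the least loaded machine:
  Machine 1: jobs [20], load = 20
  Machine 2: jobs [20], load = 20
  Machine 3: jobs [9, 6], load = 15
Makespan = max load = 20

20


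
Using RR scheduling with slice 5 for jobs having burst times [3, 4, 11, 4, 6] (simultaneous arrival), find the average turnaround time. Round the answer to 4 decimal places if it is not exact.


Time quantum = 5
Execution trace:
  J1 runs 3 units, time = 3
  J2 runs 4 units, time = 7
  J3 runs 5 units, time = 12
  J4 runs 4 units, time = 16
  J5 runs 5 units, time = 21
  J3 runs 5 units, time = 26
  J5 runs 1 units, time = 27
  J3 runs 1 units, time = 28
Finish times: [3, 7, 28, 16, 27]
Average turnaround = 81/5 = 16.2

16.2


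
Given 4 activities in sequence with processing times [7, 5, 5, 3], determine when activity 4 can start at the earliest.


Activity 4 starts after activities 1 through 3 complete.
Predecessor durations: [7, 5, 5]
ES = 7 + 5 + 5 = 17

17


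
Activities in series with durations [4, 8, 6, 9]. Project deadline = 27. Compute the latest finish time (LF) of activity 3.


LF(activity 3) = deadline - sum of successor durations
Successors: activities 4 through 4 with durations [9]
Sum of successor durations = 9
LF = 27 - 9 = 18

18


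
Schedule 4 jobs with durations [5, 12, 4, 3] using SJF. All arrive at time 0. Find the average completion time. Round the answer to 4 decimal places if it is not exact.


SJF order (ascending): [3, 4, 5, 12]
Completion times:
  Job 1: burst=3, C=3
  Job 2: burst=4, C=7
  Job 3: burst=5, C=12
  Job 4: burst=12, C=24
Average completion = 46/4 = 11.5

11.5


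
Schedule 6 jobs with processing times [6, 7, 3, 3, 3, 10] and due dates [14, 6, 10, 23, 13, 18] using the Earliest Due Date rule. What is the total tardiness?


Sort by due date (EDD order): [(7, 6), (3, 10), (3, 13), (6, 14), (10, 18), (3, 23)]
Compute completion times and tardiness:
  Job 1: p=7, d=6, C=7, tardiness=max(0,7-6)=1
  Job 2: p=3, d=10, C=10, tardiness=max(0,10-10)=0
  Job 3: p=3, d=13, C=13, tardiness=max(0,13-13)=0
  Job 4: p=6, d=14, C=19, tardiness=max(0,19-14)=5
  Job 5: p=10, d=18, C=29, tardiness=max(0,29-18)=11
  Job 6: p=3, d=23, C=32, tardiness=max(0,32-23)=9
Total tardiness = 26

26


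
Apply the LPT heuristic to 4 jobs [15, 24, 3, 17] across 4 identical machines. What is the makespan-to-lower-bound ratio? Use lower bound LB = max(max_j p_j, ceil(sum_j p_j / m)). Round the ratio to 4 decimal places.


LPT order: [24, 17, 15, 3]
Machine loads after assignment: [24, 17, 15, 3]
LPT makespan = 24
Lower bound = max(max_job, ceil(total/4)) = max(24, 15) = 24
Ratio = 24 / 24 = 1.0

1.0


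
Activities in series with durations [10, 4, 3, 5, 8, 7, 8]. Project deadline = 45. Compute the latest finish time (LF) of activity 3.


LF(activity 3) = deadline - sum of successor durations
Successors: activities 4 through 7 with durations [5, 8, 7, 8]
Sum of successor durations = 28
LF = 45 - 28 = 17

17


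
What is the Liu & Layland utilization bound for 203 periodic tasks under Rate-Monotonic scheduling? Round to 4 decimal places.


Compute 2^(1/203) = 1.0034203542
Subtract 1: 1.0034203542 - 1 = 0.0034203542
Multiply by n: 203 * 0.0034203542 = 0.6943319026
Round to 4 dp: 0.6943

0.6943


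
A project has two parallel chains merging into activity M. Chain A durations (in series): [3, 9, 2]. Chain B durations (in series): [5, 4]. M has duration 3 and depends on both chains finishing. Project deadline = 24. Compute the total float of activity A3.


Forward pass: ES(A3) = sum of predecessors on chain A = 12
EF = ES + duration = 12 + 2 = 14
Backward pass: LF(M) = deadline = 24; LS(M) = 24 - 3 = 21
LF(A3) = LS(M) - sum(successors on chain A) = 21 - 0 = 21
LS = LF - duration = 21 - 2 = 19
Total float = LS - ES = 19 - 12 = 7

7


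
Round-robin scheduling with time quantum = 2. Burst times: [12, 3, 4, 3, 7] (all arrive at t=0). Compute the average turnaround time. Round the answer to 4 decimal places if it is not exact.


Time quantum = 2
Execution trace:
  J1 runs 2 units, time = 2
  J2 runs 2 units, time = 4
  J3 runs 2 units, time = 6
  J4 runs 2 units, time = 8
  J5 runs 2 units, time = 10
  J1 runs 2 units, time = 12
  J2 runs 1 units, time = 13
  J3 runs 2 units, time = 15
  J4 runs 1 units, time = 16
  J5 runs 2 units, time = 18
  J1 runs 2 units, time = 20
  J5 runs 2 units, time = 22
  J1 runs 2 units, time = 24
  J5 runs 1 units, time = 25
  J1 runs 2 units, time = 27
  J1 runs 2 units, time = 29
Finish times: [29, 13, 15, 16, 25]
Average turnaround = 98/5 = 19.6

19.6


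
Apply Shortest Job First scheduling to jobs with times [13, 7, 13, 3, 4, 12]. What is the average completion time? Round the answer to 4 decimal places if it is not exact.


SJF order (ascending): [3, 4, 7, 12, 13, 13]
Completion times:
  Job 1: burst=3, C=3
  Job 2: burst=4, C=7
  Job 3: burst=7, C=14
  Job 4: burst=12, C=26
  Job 5: burst=13, C=39
  Job 6: burst=13, C=52
Average completion = 141/6 = 23.5

23.5


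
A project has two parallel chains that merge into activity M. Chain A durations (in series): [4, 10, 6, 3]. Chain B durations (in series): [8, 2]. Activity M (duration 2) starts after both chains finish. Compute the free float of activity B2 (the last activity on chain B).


ES(B2) = sum of predecessors on chain B = 8
EF(B2) = ES + duration = 8 + 2 = 10
Successor of B2 is M. ES(M) = max(sum(A), sum(B)) = max(23, 10) = 23
Free float = ES(successor) - EF(current) = 23 - 10 = 13

13


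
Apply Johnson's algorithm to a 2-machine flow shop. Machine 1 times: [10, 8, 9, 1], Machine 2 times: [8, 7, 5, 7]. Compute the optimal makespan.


Apply Johnson's rule:
  Group 1 (a <= b): [(4, 1, 7)]
  Group 2 (a > b): [(1, 10, 8), (2, 8, 7), (3, 9, 5)]
Optimal job order: [4, 1, 2, 3]
Schedule:
  Job 4: M1 done at 1, M2 done at 8
  Job 1: M1 done at 11, M2 done at 19
  Job 2: M1 done at 19, M2 done at 26
  Job 3: M1 done at 28, M2 done at 33
Makespan = 33

33


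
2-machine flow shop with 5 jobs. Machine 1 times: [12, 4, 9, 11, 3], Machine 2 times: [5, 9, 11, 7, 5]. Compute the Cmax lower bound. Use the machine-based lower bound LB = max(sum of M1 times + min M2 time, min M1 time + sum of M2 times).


LB1 = sum(M1 times) + min(M2 times) = 39 + 5 = 44
LB2 = min(M1 times) + sum(M2 times) = 3 + 37 = 40
Lower bound = max(LB1, LB2) = max(44, 40) = 44

44


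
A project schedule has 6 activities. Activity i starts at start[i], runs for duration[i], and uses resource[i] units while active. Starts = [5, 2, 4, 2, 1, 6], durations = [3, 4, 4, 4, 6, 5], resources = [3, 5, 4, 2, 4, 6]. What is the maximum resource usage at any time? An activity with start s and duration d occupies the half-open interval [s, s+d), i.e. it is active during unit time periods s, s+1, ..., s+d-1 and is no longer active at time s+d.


Each activity i is active on [start_i, start_i + duration_i).
Compute total resource usage per time slot:
  t=0: active resources = [], total = 0
  t=1: active resources = [4], total = 4
  t=2: active resources = [5, 2, 4], total = 11
  t=3: active resources = [5, 2, 4], total = 11
  t=4: active resources = [5, 4, 2, 4], total = 15
  t=5: active resources = [3, 5, 4, 2, 4], total = 18
  t=6: active resources = [3, 4, 4, 6], total = 17
  t=7: active resources = [3, 4, 6], total = 13
  t=8: active resources = [6], total = 6
  t=9: active resources = [6], total = 6
  t=10: active resources = [6], total = 6
Peak resource demand = 18

18


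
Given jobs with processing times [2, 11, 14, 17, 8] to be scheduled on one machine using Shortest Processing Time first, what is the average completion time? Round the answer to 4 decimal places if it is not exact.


Sort jobs by processing time (SPT order): [2, 8, 11, 14, 17]
Compute completion times sequentially:
  Job 1: processing = 2, completes at 2
  Job 2: processing = 8, completes at 10
  Job 3: processing = 11, completes at 21
  Job 4: processing = 14, completes at 35
  Job 5: processing = 17, completes at 52
Sum of completion times = 120
Average completion time = 120/5 = 24.0

24.0


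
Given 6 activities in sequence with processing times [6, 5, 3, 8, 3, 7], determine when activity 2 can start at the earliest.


Activity 2 starts after activities 1 through 1 complete.
Predecessor durations: [6]
ES = 6 = 6

6


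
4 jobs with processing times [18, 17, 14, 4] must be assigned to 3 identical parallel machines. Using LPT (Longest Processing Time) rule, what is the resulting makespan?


Sort jobs in decreasing order (LPT): [18, 17, 14, 4]
Assign each job to the least loaded machine:
  Machine 1: jobs [18], load = 18
  Machine 2: jobs [17], load = 17
  Machine 3: jobs [14, 4], load = 18
Makespan = max load = 18

18


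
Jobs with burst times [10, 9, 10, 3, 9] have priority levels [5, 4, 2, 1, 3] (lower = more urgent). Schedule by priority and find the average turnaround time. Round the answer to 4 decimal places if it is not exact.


Sort by priority (ascending = highest first):
Order: [(1, 3), (2, 10), (3, 9), (4, 9), (5, 10)]
Completion times:
  Priority 1, burst=3, C=3
  Priority 2, burst=10, C=13
  Priority 3, burst=9, C=22
  Priority 4, burst=9, C=31
  Priority 5, burst=10, C=41
Average turnaround = 110/5 = 22.0

22.0


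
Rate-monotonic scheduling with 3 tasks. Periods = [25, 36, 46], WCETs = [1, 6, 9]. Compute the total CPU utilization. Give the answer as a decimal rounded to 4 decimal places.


Compute individual utilizations (exact fractions):
  Task 1: C/T = 1/25 (approx. 0.04)
  Task 2: C/T = 6/36 = 1/6 (approx. 0.1667)
  Task 3: C/T = 9/46 (approx. 0.1957)
Total utilization U = 1/25 + 1/6 + 9/46 = 694/1725
Rounded to 4 decimal places: U = 0.4023
RM (Liu & Layland) bound for 3 tasks = 0.779763; compare with U = 694/1725 (approx. 0.402319)
U <= bound, so schedulable by RM sufficient condition.

0.4023


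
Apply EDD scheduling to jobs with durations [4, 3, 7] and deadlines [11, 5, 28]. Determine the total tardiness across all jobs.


Sort by due date (EDD order): [(3, 5), (4, 11), (7, 28)]
Compute completion times and tardiness:
  Job 1: p=3, d=5, C=3, tardiness=max(0,3-5)=0
  Job 2: p=4, d=11, C=7, tardiness=max(0,7-11)=0
  Job 3: p=7, d=28, C=14, tardiness=max(0,14-28)=0
Total tardiness = 0

0


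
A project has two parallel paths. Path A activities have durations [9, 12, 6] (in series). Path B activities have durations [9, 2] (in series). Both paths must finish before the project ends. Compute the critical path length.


Path A total = 9 + 12 + 6 = 27
Path B total = 9 + 2 = 11
Critical path = longest path = max(27, 11) = 27

27


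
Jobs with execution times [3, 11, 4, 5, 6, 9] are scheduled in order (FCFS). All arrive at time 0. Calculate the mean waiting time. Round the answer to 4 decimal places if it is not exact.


FCFS order (as given): [3, 11, 4, 5, 6, 9]
Waiting times:
  Job 1: wait = 0
  Job 2: wait = 3
  Job 3: wait = 14
  Job 4: wait = 18
  Job 5: wait = 23
  Job 6: wait = 29
Sum of waiting times = 87
Average waiting time = 87/6 = 14.5

14.5


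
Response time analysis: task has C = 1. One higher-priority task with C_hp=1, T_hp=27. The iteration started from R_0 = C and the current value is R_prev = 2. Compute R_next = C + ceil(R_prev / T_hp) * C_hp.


R_next = C + ceil(R_prev / T_hp) * C_hp
ceil(2 / 27) = ceil(0.0741) = 1
Interference = 1 * 1 = 1
R_next = 1 + 1 = 2
R_next = R_prev, so the iteration has converged (response time = 2).

2


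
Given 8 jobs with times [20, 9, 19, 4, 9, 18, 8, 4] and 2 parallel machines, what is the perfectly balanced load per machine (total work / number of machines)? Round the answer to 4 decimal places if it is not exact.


Total processing time = 20 + 9 + 19 + 4 + 9 + 18 + 8 + 4 = 91
Number of machines = 2
Ideal balanced load = 91 / 2 = 45.5

45.5


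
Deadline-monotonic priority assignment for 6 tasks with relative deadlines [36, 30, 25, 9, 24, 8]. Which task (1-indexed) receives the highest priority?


Sort tasks by relative deadline (ascending):
  Task 6: deadline = 8
  Task 4: deadline = 9
  Task 5: deadline = 24
  Task 3: deadline = 25
  Task 2: deadline = 30
  Task 1: deadline = 36
Priority order (highest first): [6, 4, 5, 3, 2, 1]
Highest priority task = 6

6


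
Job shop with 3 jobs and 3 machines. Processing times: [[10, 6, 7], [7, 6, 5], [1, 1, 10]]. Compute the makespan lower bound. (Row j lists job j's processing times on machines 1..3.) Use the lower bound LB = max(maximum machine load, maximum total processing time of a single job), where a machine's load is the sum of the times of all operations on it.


Machine loads:
  Machine 1: 10 + 7 + 1 = 18
  Machine 2: 6 + 6 + 1 = 13
  Machine 3: 7 + 5 + 10 = 22
Max machine load = 22
Job totals:
  Job 1: 23
  Job 2: 18
  Job 3: 12
Max job total = 23
Lower bound = max(22, 23) = 23

23


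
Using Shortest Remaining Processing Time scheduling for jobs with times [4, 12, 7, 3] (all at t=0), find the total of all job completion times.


Since all jobs arrive at t=0, SRPT equals SPT ordering.
SPT order: [3, 4, 7, 12]
Completion times:
  Job 1: p=3, C=3
  Job 2: p=4, C=7
  Job 3: p=7, C=14
  Job 4: p=12, C=26
Total completion time = 3 + 7 + 14 + 26 = 50

50


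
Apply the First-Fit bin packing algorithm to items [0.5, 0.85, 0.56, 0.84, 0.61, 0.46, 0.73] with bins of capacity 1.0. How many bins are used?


Place items sequentially using First-Fit:
  Item 0.5 -> new Bin 1
  Item 0.85 -> new Bin 2
  Item 0.56 -> new Bin 3
  Item 0.84 -> new Bin 4
  Item 0.61 -> new Bin 5
  Item 0.46 -> Bin 1 (now 0.96)
  Item 0.73 -> new Bin 6
Total bins used = 6

6


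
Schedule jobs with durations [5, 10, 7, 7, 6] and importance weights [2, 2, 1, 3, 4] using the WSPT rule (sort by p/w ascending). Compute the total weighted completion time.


Compute p/w ratios and sort ascending (WSPT): [(6, 4), (7, 3), (5, 2), (10, 2), (7, 1)]
Compute weighted completion times:
  Job (p=6,w=4): C=6, w*C=4*6=24
  Job (p=7,w=3): C=13, w*C=3*13=39
  Job (p=5,w=2): C=18, w*C=2*18=36
  Job (p=10,w=2): C=28, w*C=2*28=56
  Job (p=7,w=1): C=35, w*C=1*35=35
Total weighted completion time = 190

190


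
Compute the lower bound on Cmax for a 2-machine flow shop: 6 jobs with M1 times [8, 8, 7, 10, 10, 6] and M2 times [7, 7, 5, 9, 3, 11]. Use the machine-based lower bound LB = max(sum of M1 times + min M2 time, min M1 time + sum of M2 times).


LB1 = sum(M1 times) + min(M2 times) = 49 + 3 = 52
LB2 = min(M1 times) + sum(M2 times) = 6 + 42 = 48
Lower bound = max(LB1, LB2) = max(52, 48) = 52

52


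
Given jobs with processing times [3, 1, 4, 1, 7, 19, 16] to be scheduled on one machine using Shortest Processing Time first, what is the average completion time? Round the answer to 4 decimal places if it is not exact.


Sort jobs by processing time (SPT order): [1, 1, 3, 4, 7, 16, 19]
Compute completion times sequentially:
  Job 1: processing = 1, completes at 1
  Job 2: processing = 1, completes at 2
  Job 3: processing = 3, completes at 5
  Job 4: processing = 4, completes at 9
  Job 5: processing = 7, completes at 16
  Job 6: processing = 16, completes at 32
  Job 7: processing = 19, completes at 51
Sum of completion times = 116
Average completion time = 116/7 = 16.5714

16.5714


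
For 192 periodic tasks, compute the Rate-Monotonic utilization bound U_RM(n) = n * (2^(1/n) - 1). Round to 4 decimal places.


Compute 2^(1/192) = 1.0036166660
Subtract 1: 1.0036166660 - 1 = 0.0036166660
Multiply by n: 192 * 0.0036166660 = 0.6943998720
Round to 4 dp: 0.6944

0.6944


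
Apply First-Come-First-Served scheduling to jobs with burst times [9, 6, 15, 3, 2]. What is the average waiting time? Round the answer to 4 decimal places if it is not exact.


FCFS order (as given): [9, 6, 15, 3, 2]
Waiting times:
  Job 1: wait = 0
  Job 2: wait = 9
  Job 3: wait = 15
  Job 4: wait = 30
  Job 5: wait = 33
Sum of waiting times = 87
Average waiting time = 87/5 = 17.4

17.4


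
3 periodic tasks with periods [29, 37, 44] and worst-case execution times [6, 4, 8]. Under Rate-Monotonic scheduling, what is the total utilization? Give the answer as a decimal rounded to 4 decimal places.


Compute individual utilizations (exact fractions):
  Task 1: C/T = 6/29 (approx. 0.2069)
  Task 2: C/T = 4/37 (approx. 0.1081)
  Task 3: C/T = 8/44 = 2/11 (approx. 0.1818)
Total utilization U = 6/29 + 4/37 + 2/11 = 5864/11803
Rounded to 4 decimal places: U = 0.4968
RM (Liu & Layland) bound for 3 tasks = 0.779763; compare with U = 5864/11803 (approx. 0.496823)
U <= bound, so schedulable by RM sufficient condition.

0.4968


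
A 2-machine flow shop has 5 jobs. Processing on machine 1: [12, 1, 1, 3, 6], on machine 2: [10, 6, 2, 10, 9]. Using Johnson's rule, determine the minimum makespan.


Apply Johnson's rule:
  Group 1 (a <= b): [(2, 1, 6), (3, 1, 2), (4, 3, 10), (5, 6, 9)]
  Group 2 (a > b): [(1, 12, 10)]
Optimal job order: [2, 3, 4, 5, 1]
Schedule:
  Job 2: M1 done at 1, M2 done at 7
  Job 3: M1 done at 2, M2 done at 9
  Job 4: M1 done at 5, M2 done at 19
  Job 5: M1 done at 11, M2 done at 28
  Job 1: M1 done at 23, M2 done at 38
Makespan = 38

38


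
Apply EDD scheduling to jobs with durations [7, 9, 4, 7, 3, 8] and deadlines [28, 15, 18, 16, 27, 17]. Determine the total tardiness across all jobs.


Sort by due date (EDD order): [(9, 15), (7, 16), (8, 17), (4, 18), (3, 27), (7, 28)]
Compute completion times and tardiness:
  Job 1: p=9, d=15, C=9, tardiness=max(0,9-15)=0
  Job 2: p=7, d=16, C=16, tardiness=max(0,16-16)=0
  Job 3: p=8, d=17, C=24, tardiness=max(0,24-17)=7
  Job 4: p=4, d=18, C=28, tardiness=max(0,28-18)=10
  Job 5: p=3, d=27, C=31, tardiness=max(0,31-27)=4
  Job 6: p=7, d=28, C=38, tardiness=max(0,38-28)=10
Total tardiness = 31

31


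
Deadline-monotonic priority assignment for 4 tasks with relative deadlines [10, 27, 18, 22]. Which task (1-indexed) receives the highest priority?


Sort tasks by relative deadline (ascending):
  Task 1: deadline = 10
  Task 3: deadline = 18
  Task 4: deadline = 22
  Task 2: deadline = 27
Priority order (highest first): [1, 3, 4, 2]
Highest priority task = 1

1


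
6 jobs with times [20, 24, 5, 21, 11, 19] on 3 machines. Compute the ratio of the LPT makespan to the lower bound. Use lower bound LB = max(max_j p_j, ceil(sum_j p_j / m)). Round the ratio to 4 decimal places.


LPT order: [24, 21, 20, 19, 11, 5]
Machine loads after assignment: [29, 32, 39]
LPT makespan = 39
Lower bound = max(max_job, ceil(total/3)) = max(24, 34) = 34
Ratio = 39 / 34 = 1.1471

1.1471


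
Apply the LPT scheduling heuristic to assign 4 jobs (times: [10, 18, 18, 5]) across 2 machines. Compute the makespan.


Sort jobs in decreasing order (LPT): [18, 18, 10, 5]
Assign each job to the least loaded machine:
  Machine 1: jobs [18, 10], load = 28
  Machine 2: jobs [18, 5], load = 23
Makespan = max load = 28

28


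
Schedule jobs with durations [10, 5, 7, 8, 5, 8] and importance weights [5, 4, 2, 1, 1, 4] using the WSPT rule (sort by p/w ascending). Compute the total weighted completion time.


Compute p/w ratios and sort ascending (WSPT): [(5, 4), (10, 5), (8, 4), (7, 2), (5, 1), (8, 1)]
Compute weighted completion times:
  Job (p=5,w=4): C=5, w*C=4*5=20
  Job (p=10,w=5): C=15, w*C=5*15=75
  Job (p=8,w=4): C=23, w*C=4*23=92
  Job (p=7,w=2): C=30, w*C=2*30=60
  Job (p=5,w=1): C=35, w*C=1*35=35
  Job (p=8,w=1): C=43, w*C=1*43=43
Total weighted completion time = 325

325


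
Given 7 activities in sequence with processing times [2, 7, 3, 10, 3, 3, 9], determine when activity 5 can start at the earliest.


Activity 5 starts after activities 1 through 4 complete.
Predecessor durations: [2, 7, 3, 10]
ES = 2 + 7 + 3 + 10 = 22

22


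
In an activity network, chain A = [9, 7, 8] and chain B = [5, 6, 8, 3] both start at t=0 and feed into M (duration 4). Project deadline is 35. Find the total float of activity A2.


Forward pass: ES(A2) = sum of predecessors on chain A = 9
EF = ES + duration = 9 + 7 = 16
Backward pass: LF(M) = deadline = 35; LS(M) = 35 - 4 = 31
LF(A2) = LS(M) - sum(successors on chain A) = 31 - 8 = 23
LS = LF - duration = 23 - 7 = 16
Total float = LS - ES = 16 - 9 = 7

7


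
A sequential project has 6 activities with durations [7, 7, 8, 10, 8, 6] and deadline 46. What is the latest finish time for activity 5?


LF(activity 5) = deadline - sum of successor durations
Successors: activities 6 through 6 with durations [6]
Sum of successor durations = 6
LF = 46 - 6 = 40

40


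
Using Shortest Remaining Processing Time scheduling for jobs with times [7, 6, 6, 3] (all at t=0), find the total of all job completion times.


Since all jobs arrive at t=0, SRPT equals SPT ordering.
SPT order: [3, 6, 6, 7]
Completion times:
  Job 1: p=3, C=3
  Job 2: p=6, C=9
  Job 3: p=6, C=15
  Job 4: p=7, C=22
Total completion time = 3 + 9 + 15 + 22 = 49

49


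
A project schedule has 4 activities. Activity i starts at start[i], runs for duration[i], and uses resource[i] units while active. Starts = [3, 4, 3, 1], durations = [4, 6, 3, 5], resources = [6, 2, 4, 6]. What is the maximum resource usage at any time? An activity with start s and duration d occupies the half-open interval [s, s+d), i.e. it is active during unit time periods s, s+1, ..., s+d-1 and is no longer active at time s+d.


Each activity i is active on [start_i, start_i + duration_i).
Compute total resource usage per time slot:
  t=0: active resources = [], total = 0
  t=1: active resources = [6], total = 6
  t=2: active resources = [6], total = 6
  t=3: active resources = [6, 4, 6], total = 16
  t=4: active resources = [6, 2, 4, 6], total = 18
  t=5: active resources = [6, 2, 4, 6], total = 18
  t=6: active resources = [6, 2], total = 8
  t=7: active resources = [2], total = 2
  t=8: active resources = [2], total = 2
  t=9: active resources = [2], total = 2
Peak resource demand = 18

18


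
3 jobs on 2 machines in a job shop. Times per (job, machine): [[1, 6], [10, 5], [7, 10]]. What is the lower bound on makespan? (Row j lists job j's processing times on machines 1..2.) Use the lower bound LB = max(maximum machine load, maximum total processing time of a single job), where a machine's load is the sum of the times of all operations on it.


Machine loads:
  Machine 1: 1 + 10 + 7 = 18
  Machine 2: 6 + 5 + 10 = 21
Max machine load = 21
Job totals:
  Job 1: 7
  Job 2: 15
  Job 3: 17
Max job total = 17
Lower bound = max(21, 17) = 21

21


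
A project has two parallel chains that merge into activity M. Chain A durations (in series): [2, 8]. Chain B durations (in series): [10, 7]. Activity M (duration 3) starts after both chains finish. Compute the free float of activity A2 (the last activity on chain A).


ES(A2) = sum of predecessors on chain A = 2
EF(A2) = ES + duration = 2 + 8 = 10
Successor of A2 is M. ES(M) = max(sum(A), sum(B)) = max(10, 17) = 17
Free float = ES(successor) - EF(current) = 17 - 10 = 7

7


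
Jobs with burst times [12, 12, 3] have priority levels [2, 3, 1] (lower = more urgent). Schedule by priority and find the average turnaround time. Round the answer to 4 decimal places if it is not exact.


Sort by priority (ascending = highest first):
Order: [(1, 3), (2, 12), (3, 12)]
Completion times:
  Priority 1, burst=3, C=3
  Priority 2, burst=12, C=15
  Priority 3, burst=12, C=27
Average turnaround = 45/3 = 15.0

15.0


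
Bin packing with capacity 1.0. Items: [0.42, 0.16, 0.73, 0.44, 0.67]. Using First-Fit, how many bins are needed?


Place items sequentially using First-Fit:
  Item 0.42 -> new Bin 1
  Item 0.16 -> Bin 1 (now 0.58)
  Item 0.73 -> new Bin 2
  Item 0.44 -> new Bin 3
  Item 0.67 -> new Bin 4
Total bins used = 4

4


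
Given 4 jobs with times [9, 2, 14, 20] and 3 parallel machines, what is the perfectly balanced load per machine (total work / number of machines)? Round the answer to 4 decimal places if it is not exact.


Total processing time = 9 + 2 + 14 + 20 = 45
Number of machines = 3
Ideal balanced load = 45 / 3 = 15.0

15.0


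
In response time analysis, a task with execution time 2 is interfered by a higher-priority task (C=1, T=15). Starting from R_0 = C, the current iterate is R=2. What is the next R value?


R_next = C + ceil(R_prev / T_hp) * C_hp
ceil(2 / 15) = ceil(0.1333) = 1
Interference = 1 * 1 = 1
R_next = 2 + 1 = 3

3


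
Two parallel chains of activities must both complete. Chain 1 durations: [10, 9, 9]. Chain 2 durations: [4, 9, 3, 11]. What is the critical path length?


Path A total = 10 + 9 + 9 = 28
Path B total = 4 + 9 + 3 + 11 = 27
Critical path = longest path = max(28, 27) = 28

28


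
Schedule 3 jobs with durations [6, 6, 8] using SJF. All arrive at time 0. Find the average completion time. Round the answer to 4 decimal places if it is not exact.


SJF order (ascending): [6, 6, 8]
Completion times:
  Job 1: burst=6, C=6
  Job 2: burst=6, C=12
  Job 3: burst=8, C=20
Average completion = 38/3 = 12.6667

12.6667


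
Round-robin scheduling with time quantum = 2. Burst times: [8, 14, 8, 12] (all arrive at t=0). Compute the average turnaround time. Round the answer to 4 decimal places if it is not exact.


Time quantum = 2
Execution trace:
  J1 runs 2 units, time = 2
  J2 runs 2 units, time = 4
  J3 runs 2 units, time = 6
  J4 runs 2 units, time = 8
  J1 runs 2 units, time = 10
  J2 runs 2 units, time = 12
  J3 runs 2 units, time = 14
  J4 runs 2 units, time = 16
  J1 runs 2 units, time = 18
  J2 runs 2 units, time = 20
  J3 runs 2 units, time = 22
  J4 runs 2 units, time = 24
  J1 runs 2 units, time = 26
  J2 runs 2 units, time = 28
  J3 runs 2 units, time = 30
  J4 runs 2 units, time = 32
  J2 runs 2 units, time = 34
  J4 runs 2 units, time = 36
  J2 runs 2 units, time = 38
  J4 runs 2 units, time = 40
  J2 runs 2 units, time = 42
Finish times: [26, 42, 30, 40]
Average turnaround = 138/4 = 34.5

34.5


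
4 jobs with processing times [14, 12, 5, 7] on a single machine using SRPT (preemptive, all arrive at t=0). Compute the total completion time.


Since all jobs arrive at t=0, SRPT equals SPT ordering.
SPT order: [5, 7, 12, 14]
Completion times:
  Job 1: p=5, C=5
  Job 2: p=7, C=12
  Job 3: p=12, C=24
  Job 4: p=14, C=38
Total completion time = 5 + 12 + 24 + 38 = 79

79


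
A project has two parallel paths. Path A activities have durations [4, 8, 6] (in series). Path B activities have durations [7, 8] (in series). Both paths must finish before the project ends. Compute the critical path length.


Path A total = 4 + 8 + 6 = 18
Path B total = 7 + 8 = 15
Critical path = longest path = max(18, 15) = 18

18


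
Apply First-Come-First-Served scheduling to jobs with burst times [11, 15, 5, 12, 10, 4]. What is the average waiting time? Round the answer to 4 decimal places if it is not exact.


FCFS order (as given): [11, 15, 5, 12, 10, 4]
Waiting times:
  Job 1: wait = 0
  Job 2: wait = 11
  Job 3: wait = 26
  Job 4: wait = 31
  Job 5: wait = 43
  Job 6: wait = 53
Sum of waiting times = 164
Average waiting time = 164/6 = 27.3333

27.3333


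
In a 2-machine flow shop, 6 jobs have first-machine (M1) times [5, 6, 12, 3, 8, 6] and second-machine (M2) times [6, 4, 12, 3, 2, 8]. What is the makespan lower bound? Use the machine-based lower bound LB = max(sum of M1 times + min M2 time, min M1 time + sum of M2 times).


LB1 = sum(M1 times) + min(M2 times) = 40 + 2 = 42
LB2 = min(M1 times) + sum(M2 times) = 3 + 35 = 38
Lower bound = max(LB1, LB2) = max(42, 38) = 42

42


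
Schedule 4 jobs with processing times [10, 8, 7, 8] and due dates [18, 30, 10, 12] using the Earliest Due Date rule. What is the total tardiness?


Sort by due date (EDD order): [(7, 10), (8, 12), (10, 18), (8, 30)]
Compute completion times and tardiness:
  Job 1: p=7, d=10, C=7, tardiness=max(0,7-10)=0
  Job 2: p=8, d=12, C=15, tardiness=max(0,15-12)=3
  Job 3: p=10, d=18, C=25, tardiness=max(0,25-18)=7
  Job 4: p=8, d=30, C=33, tardiness=max(0,33-30)=3
Total tardiness = 13

13


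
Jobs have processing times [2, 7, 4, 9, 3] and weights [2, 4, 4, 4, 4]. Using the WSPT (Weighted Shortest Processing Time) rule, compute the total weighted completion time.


Compute p/w ratios and sort ascending (WSPT): [(3, 4), (2, 2), (4, 4), (7, 4), (9, 4)]
Compute weighted completion times:
  Job (p=3,w=4): C=3, w*C=4*3=12
  Job (p=2,w=2): C=5, w*C=2*5=10
  Job (p=4,w=4): C=9, w*C=4*9=36
  Job (p=7,w=4): C=16, w*C=4*16=64
  Job (p=9,w=4): C=25, w*C=4*25=100
Total weighted completion time = 222

222


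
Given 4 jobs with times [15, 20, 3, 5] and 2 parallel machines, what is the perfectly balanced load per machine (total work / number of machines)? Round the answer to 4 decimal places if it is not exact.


Total processing time = 15 + 20 + 3 + 5 = 43
Number of machines = 2
Ideal balanced load = 43 / 2 = 21.5

21.5


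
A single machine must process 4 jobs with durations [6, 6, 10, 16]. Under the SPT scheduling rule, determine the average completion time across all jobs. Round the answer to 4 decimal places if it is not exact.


Sort jobs by processing time (SPT order): [6, 6, 10, 16]
Compute completion times sequentially:
  Job 1: processing = 6, completes at 6
  Job 2: processing = 6, completes at 12
  Job 3: processing = 10, completes at 22
  Job 4: processing = 16, completes at 38
Sum of completion times = 78
Average completion time = 78/4 = 19.5

19.5


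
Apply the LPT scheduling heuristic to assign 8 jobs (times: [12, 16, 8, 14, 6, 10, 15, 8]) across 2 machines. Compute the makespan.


Sort jobs in decreasing order (LPT): [16, 15, 14, 12, 10, 8, 8, 6]
Assign each job to the least loaded machine:
  Machine 1: jobs [16, 12, 10, 6], load = 44
  Machine 2: jobs [15, 14, 8, 8], load = 45
Makespan = max load = 45

45


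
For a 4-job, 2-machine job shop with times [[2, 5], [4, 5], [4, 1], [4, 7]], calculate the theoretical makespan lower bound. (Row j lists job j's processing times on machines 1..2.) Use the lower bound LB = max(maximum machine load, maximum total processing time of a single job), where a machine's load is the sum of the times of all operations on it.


Machine loads:
  Machine 1: 2 + 4 + 4 + 4 = 14
  Machine 2: 5 + 5 + 1 + 7 = 18
Max machine load = 18
Job totals:
  Job 1: 7
  Job 2: 9
  Job 3: 5
  Job 4: 11
Max job total = 11
Lower bound = max(18, 11) = 18

18


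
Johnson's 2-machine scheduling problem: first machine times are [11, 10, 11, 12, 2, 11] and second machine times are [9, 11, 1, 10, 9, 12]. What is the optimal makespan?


Apply Johnson's rule:
  Group 1 (a <= b): [(5, 2, 9), (2, 10, 11), (6, 11, 12)]
  Group 2 (a > b): [(4, 12, 10), (1, 11, 9), (3, 11, 1)]
Optimal job order: [5, 2, 6, 4, 1, 3]
Schedule:
  Job 5: M1 done at 2, M2 done at 11
  Job 2: M1 done at 12, M2 done at 23
  Job 6: M1 done at 23, M2 done at 35
  Job 4: M1 done at 35, M2 done at 45
  Job 1: M1 done at 46, M2 done at 55
  Job 3: M1 done at 57, M2 done at 58
Makespan = 58

58


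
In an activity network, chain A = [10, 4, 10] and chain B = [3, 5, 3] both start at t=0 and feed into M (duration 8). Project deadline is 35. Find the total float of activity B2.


Forward pass: ES(B2) = sum of predecessors on chain B = 3
EF = ES + duration = 3 + 5 = 8
Backward pass: LF(M) = deadline = 35; LS(M) = 35 - 8 = 27
LF(B2) = LS(M) - sum(successors on chain B) = 27 - 3 = 24
LS = LF - duration = 24 - 5 = 19
Total float = LS - ES = 19 - 3 = 16

16


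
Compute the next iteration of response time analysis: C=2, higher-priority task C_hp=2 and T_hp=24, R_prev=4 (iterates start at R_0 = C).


R_next = C + ceil(R_prev / T_hp) * C_hp
ceil(4 / 24) = ceil(0.1667) = 1
Interference = 1 * 2 = 2
R_next = 2 + 2 = 4
R_next = R_prev, so the iteration has converged (response time = 4).

4


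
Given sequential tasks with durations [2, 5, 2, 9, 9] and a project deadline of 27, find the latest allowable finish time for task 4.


LF(activity 4) = deadline - sum of successor durations
Successors: activities 5 through 5 with durations [9]
Sum of successor durations = 9
LF = 27 - 9 = 18

18


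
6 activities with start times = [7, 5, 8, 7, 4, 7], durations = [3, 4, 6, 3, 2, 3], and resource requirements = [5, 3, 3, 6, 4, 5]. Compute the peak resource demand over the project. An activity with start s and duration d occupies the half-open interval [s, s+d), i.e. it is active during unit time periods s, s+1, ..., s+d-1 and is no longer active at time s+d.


Each activity i is active on [start_i, start_i + duration_i).
Compute total resource usage per time slot:
  t=0: active resources = [], total = 0
  t=1: active resources = [], total = 0
  t=2: active resources = [], total = 0
  t=3: active resources = [], total = 0
  t=4: active resources = [4], total = 4
  t=5: active resources = [3, 4], total = 7
  t=6: active resources = [3], total = 3
  t=7: active resources = [5, 3, 6, 5], total = 19
  t=8: active resources = [5, 3, 3, 6, 5], total = 22
  t=9: active resources = [5, 3, 6, 5], total = 19
  t=10: active resources = [3], total = 3
  t=11: active resources = [3], total = 3
  t=12: active resources = [3], total = 3
  t=13: active resources = [3], total = 3
Peak resource demand = 22

22


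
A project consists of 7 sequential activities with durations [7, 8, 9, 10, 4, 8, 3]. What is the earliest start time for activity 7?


Activity 7 starts after activities 1 through 6 complete.
Predecessor durations: [7, 8, 9, 10, 4, 8]
ES = 7 + 8 + 9 + 10 + 4 + 8 = 46

46


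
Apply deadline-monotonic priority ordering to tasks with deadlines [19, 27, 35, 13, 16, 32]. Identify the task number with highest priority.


Sort tasks by relative deadline (ascending):
  Task 4: deadline = 13
  Task 5: deadline = 16
  Task 1: deadline = 19
  Task 2: deadline = 27
  Task 6: deadline = 32
  Task 3: deadline = 35
Priority order (highest first): [4, 5, 1, 2, 6, 3]
Highest priority task = 4

4


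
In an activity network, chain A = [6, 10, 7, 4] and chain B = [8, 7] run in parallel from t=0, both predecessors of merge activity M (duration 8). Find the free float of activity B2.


ES(B2) = sum of predecessors on chain B = 8
EF(B2) = ES + duration = 8 + 7 = 15
Successor of B2 is M. ES(M) = max(sum(A), sum(B)) = max(27, 15) = 27
Free float = ES(successor) - EF(current) = 27 - 15 = 12

12


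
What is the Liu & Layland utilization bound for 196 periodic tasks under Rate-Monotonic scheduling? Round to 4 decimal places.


Compute 2^(1/196) = 1.0035427259
Subtract 1: 1.0035427259 - 1 = 0.0035427259
Multiply by n: 196 * 0.0035427259 = 0.6943742764
Round to 4 dp: 0.6944

0.6944


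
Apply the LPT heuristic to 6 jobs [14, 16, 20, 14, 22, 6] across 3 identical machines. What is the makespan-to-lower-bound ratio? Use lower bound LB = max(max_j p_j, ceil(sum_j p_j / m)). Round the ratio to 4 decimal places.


LPT order: [22, 20, 16, 14, 14, 6]
Machine loads after assignment: [28, 34, 30]
LPT makespan = 34
Lower bound = max(max_job, ceil(total/3)) = max(22, 31) = 31
Ratio = 34 / 31 = 1.0968

1.0968


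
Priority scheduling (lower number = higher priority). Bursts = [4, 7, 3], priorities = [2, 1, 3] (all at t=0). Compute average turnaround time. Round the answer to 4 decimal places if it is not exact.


Sort by priority (ascending = highest first):
Order: [(1, 7), (2, 4), (3, 3)]
Completion times:
  Priority 1, burst=7, C=7
  Priority 2, burst=4, C=11
  Priority 3, burst=3, C=14
Average turnaround = 32/3 = 10.6667

10.6667


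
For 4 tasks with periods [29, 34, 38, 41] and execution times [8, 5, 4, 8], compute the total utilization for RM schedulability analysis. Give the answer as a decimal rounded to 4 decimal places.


Compute individual utilizations (exact fractions):
  Task 1: C/T = 8/29 (approx. 0.2759)
  Task 2: C/T = 5/34 (approx. 0.1471)
  Task 3: C/T = 4/38 = 2/19 (approx. 0.1053)
  Task 4: C/T = 8/41 (approx. 0.1951)
Total utilization U = 8/29 + 5/34 + 2/19 + 8/41 = 555567/768094
Rounded to 4 decimal places: U = 0.7233
RM (Liu & Layland) bound for 4 tasks = 0.756828; compare with U = 555567/768094 (approx. 0.723306)
U <= bound, so schedulable by RM sufficient condition.

0.7233


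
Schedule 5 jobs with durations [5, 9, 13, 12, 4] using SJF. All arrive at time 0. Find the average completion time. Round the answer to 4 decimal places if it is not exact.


SJF order (ascending): [4, 5, 9, 12, 13]
Completion times:
  Job 1: burst=4, C=4
  Job 2: burst=5, C=9
  Job 3: burst=9, C=18
  Job 4: burst=12, C=30
  Job 5: burst=13, C=43
Average completion = 104/5 = 20.8

20.8


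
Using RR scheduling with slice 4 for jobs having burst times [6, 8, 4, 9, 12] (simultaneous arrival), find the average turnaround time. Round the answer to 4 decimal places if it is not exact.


Time quantum = 4
Execution trace:
  J1 runs 4 units, time = 4
  J2 runs 4 units, time = 8
  J3 runs 4 units, time = 12
  J4 runs 4 units, time = 16
  J5 runs 4 units, time = 20
  J1 runs 2 units, time = 22
  J2 runs 4 units, time = 26
  J4 runs 4 units, time = 30
  J5 runs 4 units, time = 34
  J4 runs 1 units, time = 35
  J5 runs 4 units, time = 39
Finish times: [22, 26, 12, 35, 39]
Average turnaround = 134/5 = 26.8

26.8


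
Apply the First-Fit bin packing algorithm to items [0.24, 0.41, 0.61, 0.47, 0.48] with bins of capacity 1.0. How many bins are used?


Place items sequentially using First-Fit:
  Item 0.24 -> new Bin 1
  Item 0.41 -> Bin 1 (now 0.65)
  Item 0.61 -> new Bin 2
  Item 0.47 -> new Bin 3
  Item 0.48 -> Bin 3 (now 0.95)
Total bins used = 3

3


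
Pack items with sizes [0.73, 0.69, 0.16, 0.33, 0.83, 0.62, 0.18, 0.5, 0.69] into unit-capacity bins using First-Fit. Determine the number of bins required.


Place items sequentially using First-Fit:
  Item 0.73 -> new Bin 1
  Item 0.69 -> new Bin 2
  Item 0.16 -> Bin 1 (now 0.89)
  Item 0.33 -> new Bin 3
  Item 0.83 -> new Bin 4
  Item 0.62 -> Bin 3 (now 0.95)
  Item 0.18 -> Bin 2 (now 0.87)
  Item 0.5 -> new Bin 5
  Item 0.69 -> new Bin 6
Total bins used = 6

6


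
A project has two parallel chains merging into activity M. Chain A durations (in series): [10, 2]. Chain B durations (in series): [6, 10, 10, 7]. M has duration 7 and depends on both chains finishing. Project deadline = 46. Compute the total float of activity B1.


Forward pass: ES(B1) = sum of predecessors on chain B = 0
EF = ES + duration = 0 + 6 = 6
Backward pass: LF(M) = deadline = 46; LS(M) = 46 - 7 = 39
LF(B1) = LS(M) - sum(successors on chain B) = 39 - 27 = 12
LS = LF - duration = 12 - 6 = 6
Total float = LS - ES = 6 - 0 = 6

6
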